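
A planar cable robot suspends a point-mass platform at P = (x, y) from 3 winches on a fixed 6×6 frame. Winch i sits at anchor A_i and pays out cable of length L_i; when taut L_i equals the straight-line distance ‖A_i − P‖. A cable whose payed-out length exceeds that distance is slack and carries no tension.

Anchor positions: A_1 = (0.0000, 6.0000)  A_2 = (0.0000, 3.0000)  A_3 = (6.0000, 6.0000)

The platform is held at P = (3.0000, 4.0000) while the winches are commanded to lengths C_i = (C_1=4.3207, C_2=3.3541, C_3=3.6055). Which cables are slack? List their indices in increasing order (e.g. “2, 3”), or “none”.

1, 2

i=1: geometric 3.6056 vs commanded 4.3207 ⇒ slack
i=2: geometric 3.1623 vs commanded 3.3541 ⇒ slack
i=3: geometric 3.6056 vs commanded 3.6055 ⇒ taut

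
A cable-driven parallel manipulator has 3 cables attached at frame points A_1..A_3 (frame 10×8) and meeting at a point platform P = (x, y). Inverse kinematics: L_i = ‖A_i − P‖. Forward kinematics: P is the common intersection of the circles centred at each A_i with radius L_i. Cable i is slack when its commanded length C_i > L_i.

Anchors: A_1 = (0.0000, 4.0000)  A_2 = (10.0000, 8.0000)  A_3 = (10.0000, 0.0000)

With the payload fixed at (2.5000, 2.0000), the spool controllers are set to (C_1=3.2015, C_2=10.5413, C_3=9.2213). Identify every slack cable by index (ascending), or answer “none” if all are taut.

cable 1: L_1 = ‖A_1−P‖ = 3.2016;  C_1 = 3.2015 → taut
cable 2: L_2 = ‖A_2−P‖ = 9.6047;  C_2 = 10.5413 → slack
cable 3: L_3 = ‖A_3−P‖ = 7.7621;  C_3 = 9.2213 → slack

2, 3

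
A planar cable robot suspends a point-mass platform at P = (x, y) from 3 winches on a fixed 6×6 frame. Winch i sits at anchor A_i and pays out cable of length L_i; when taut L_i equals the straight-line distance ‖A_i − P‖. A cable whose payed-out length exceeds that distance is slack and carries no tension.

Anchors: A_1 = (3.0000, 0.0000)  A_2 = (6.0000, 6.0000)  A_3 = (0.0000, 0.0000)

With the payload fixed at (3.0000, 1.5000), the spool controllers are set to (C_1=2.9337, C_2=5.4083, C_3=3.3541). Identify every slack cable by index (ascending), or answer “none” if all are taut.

cable 1: √((0.0000)²+(-1.5000)²)=1.5000, C_1=2.9337: slack
cable 2: √((3.0000)²+(4.5000)²)=5.4083, C_2=5.4083: taut
cable 3: √((-3.0000)²+(-1.5000)²)=3.3541, C_3=3.3541: taut

1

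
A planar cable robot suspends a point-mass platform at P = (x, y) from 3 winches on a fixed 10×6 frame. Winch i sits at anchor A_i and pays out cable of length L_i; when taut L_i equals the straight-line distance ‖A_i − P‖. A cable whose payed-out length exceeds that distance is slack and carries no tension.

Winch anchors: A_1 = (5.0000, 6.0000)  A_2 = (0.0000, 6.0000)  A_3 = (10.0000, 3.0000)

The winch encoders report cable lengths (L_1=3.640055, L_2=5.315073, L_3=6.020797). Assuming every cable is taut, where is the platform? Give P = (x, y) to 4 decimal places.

circle eqns → linear via eq_j − eq_1; set k_j = A_j·A_j − L_j²
k_1 = 25.0000+36.0000−13.2500 = 47.7500
10.0000·x + 0.0000·y = k_1−k_2 = 40.0000
-10.0000·x + 6.0000·y = k_1−k_3 = -25.0000
solve first two rows → x=4.0000, y=2.5000

(4.0000, 2.5000)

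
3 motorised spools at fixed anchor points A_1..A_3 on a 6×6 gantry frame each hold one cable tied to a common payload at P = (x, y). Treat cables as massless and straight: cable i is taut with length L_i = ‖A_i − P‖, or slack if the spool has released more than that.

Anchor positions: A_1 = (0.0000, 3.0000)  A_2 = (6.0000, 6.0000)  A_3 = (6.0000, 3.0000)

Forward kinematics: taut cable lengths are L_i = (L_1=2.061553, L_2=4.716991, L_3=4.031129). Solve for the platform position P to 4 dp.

(2.0000, 3.5000)

expand ‖A_i−P‖²=L_i² and subtract eq 1 (c_i ≔ ‖A_i‖²−L_i²)
c_1 = 0.0000+9.0000−4.2500 = 4.7500
eq1−eq2 → [-12.0000  -6.0000]·P = -45.0000
eq1−eq3 → [-12.0000  0.0000]·P = -24.0000
2×2 solve → P = (2.0000, 3.5000)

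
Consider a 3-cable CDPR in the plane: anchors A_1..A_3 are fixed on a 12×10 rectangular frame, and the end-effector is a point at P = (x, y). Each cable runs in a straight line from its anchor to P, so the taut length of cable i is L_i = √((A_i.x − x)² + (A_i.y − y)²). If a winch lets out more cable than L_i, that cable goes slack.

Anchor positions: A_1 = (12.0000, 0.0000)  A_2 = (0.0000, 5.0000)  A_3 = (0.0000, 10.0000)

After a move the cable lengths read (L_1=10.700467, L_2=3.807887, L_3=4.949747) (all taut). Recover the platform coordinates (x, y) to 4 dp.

(3.5000, 6.5000)

circle eqns → linear via eq_j − eq_1; set c_j = A_j·A_j − L_j²
c_1 = 144.0000+0.0000−114.5000 = 29.5000
24.0000·x − 10.0000·y = c_1−c_2 = 19.0000
24.0000·x − 20.0000·y = c_1−c_3 = -46.0000
solve first two rows → x=3.5000, y=6.5000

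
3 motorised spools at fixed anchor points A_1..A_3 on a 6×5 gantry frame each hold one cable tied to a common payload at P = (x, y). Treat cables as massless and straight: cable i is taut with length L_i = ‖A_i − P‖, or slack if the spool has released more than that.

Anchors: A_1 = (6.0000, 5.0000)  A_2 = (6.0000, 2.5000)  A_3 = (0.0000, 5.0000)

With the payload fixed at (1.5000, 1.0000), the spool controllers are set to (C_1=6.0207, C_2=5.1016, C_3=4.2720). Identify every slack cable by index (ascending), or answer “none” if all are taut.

2

cable 1: √((4.5000)²+(4.0000)²)=6.0208, C_1=6.0207: taut
cable 2: √((4.5000)²+(1.5000)²)=4.7434, C_2=5.1016: slack
cable 3: √((-1.5000)²+(4.0000)²)=4.2720, C_3=4.2720: taut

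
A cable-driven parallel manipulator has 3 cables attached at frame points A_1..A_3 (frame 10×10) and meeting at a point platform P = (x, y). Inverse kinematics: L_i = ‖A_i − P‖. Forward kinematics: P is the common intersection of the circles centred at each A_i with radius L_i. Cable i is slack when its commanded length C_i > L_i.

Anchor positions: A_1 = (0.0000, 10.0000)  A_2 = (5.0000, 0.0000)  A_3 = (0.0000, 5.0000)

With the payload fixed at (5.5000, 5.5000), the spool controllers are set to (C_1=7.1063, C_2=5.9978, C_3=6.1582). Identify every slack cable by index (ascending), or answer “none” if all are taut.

i=1: geometric 7.1063 vs commanded 7.1063 ⇒ taut
i=2: geometric 5.5227 vs commanded 5.9978 ⇒ slack
i=3: geometric 5.5227 vs commanded 6.1582 ⇒ slack

2, 3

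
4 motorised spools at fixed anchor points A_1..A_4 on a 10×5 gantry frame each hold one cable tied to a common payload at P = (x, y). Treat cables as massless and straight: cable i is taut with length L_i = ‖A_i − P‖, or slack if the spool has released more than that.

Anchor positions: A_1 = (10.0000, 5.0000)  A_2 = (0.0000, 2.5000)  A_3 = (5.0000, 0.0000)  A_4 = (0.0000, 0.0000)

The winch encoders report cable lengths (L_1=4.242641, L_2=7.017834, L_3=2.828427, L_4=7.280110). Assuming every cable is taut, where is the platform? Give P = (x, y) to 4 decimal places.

(7.0000, 2.0000)

each cable: (A_i−P)·(A_i−P) = L_i²; let c_i = ‖A_i‖²−L_i²
c_1 = 100.0000+25.0000−18.0000 = 107.0000
row 1: 20.0000x + 5.0000y = 150.0000  (c_2=-43.0000)
row 2: 10.0000x + 10.0000y = 90.0000  (c_3=17.0000)
row 3: 20.0000x + 10.0000y = 160.0000  (c_4=-53.0000)
Cramer on rows 1–2 → x = 7.0000, y = 2.0000
check cable 4: ‖A_4−P‖² = 53.0000 ≈ L_4² = 53.0000 ✓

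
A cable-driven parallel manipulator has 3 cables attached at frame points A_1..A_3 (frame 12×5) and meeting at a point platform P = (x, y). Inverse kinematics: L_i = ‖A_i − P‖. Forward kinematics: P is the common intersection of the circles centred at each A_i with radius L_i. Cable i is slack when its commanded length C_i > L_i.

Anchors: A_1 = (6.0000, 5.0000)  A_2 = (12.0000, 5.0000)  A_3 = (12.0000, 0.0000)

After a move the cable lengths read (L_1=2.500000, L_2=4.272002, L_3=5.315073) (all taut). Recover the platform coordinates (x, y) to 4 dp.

(8.0000, 3.5000)

expand ‖A_i−P‖²=L_i² and subtract eq 1 (k_i ≔ ‖A_i‖²−L_i²)
k_1 = 36.0000+25.0000−6.2500 = 54.7500
eq1−eq2 → [-12.0000  0.0000]·P = -96.0000
eq1−eq3 → [-12.0000  10.0000]·P = -61.0000
2×2 solve → P = (8.0000, 3.5000)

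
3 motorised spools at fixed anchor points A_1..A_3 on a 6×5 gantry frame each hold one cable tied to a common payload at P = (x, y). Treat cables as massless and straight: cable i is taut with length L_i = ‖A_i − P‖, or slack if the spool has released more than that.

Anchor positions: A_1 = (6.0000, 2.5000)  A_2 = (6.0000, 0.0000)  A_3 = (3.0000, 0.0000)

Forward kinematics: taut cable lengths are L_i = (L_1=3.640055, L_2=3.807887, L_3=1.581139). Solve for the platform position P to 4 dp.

(2.5000, 1.5000)

each cable: (A_i−P)·(A_i−P) = L_i²; let q_i = ‖A_i‖²−L_i²
q_1 = 36.0000+6.2500−13.2500 = 29.0000
row 1: 0.0000x + 5.0000y = 7.5000  (q_2=21.5000)
row 2: 6.0000x + 5.0000y = 22.5000  (q_3=6.5000)
Cramer on rows 1–2 → x = 2.5000, y = 1.5000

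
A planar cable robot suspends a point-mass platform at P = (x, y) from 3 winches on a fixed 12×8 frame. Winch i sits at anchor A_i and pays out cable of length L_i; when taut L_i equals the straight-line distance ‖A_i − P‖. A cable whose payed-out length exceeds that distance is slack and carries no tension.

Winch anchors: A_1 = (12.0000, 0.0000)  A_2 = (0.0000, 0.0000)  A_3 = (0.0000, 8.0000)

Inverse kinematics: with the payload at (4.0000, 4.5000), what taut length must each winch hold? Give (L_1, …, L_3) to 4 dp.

L_1: Δ = A_1−P = (8.0000, -4.5000) → ‖Δ‖ = √84.2500 = 9.1788
L_2: Δ = A_2−P = (-4.0000, -4.5000) → ‖Δ‖ = √36.2500 = 6.0208
L_3: Δ = A_3−P = (-4.0000, 3.5000) → ‖Δ‖ = √28.2500 = 5.3151

(9.1788, 6.0208, 5.3151)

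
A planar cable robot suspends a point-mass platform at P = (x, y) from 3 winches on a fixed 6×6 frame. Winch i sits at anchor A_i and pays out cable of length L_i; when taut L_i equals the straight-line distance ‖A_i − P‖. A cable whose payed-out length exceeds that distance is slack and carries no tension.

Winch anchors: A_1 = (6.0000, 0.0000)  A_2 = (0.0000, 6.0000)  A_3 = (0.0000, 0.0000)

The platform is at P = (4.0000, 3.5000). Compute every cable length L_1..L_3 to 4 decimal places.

(4.0311, 4.7170, 5.3151)

L_1 = √((6.0000−4.0000)² + (0.0000−3.5000)²) = 4.0311
L_2 = √((0.0000−4.0000)² + (6.0000−3.5000)²) = 4.7170
L_3 = √((0.0000−4.0000)² + (0.0000−3.5000)²) = 5.3151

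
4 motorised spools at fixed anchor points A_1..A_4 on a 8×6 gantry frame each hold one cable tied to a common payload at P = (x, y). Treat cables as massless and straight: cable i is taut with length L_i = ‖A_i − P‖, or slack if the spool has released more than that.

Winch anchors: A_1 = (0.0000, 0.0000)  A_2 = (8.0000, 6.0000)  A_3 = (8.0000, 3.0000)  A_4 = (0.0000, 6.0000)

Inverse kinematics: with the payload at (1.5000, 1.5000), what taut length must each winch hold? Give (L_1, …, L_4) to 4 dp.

(2.1213, 7.9057, 6.6708, 4.7434)

L_1: Δ = A_1−P = (-1.5000, -1.5000) → ‖Δ‖ = √4.5000 = 2.1213
L_2: Δ = A_2−P = (6.5000, 4.5000) → ‖Δ‖ = √62.5000 = 7.9057
L_3: Δ = A_3−P = (6.5000, 1.5000) → ‖Δ‖ = √44.5000 = 6.6708
L_4: Δ = A_4−P = (-1.5000, 4.5000) → ‖Δ‖ = √22.5000 = 4.7434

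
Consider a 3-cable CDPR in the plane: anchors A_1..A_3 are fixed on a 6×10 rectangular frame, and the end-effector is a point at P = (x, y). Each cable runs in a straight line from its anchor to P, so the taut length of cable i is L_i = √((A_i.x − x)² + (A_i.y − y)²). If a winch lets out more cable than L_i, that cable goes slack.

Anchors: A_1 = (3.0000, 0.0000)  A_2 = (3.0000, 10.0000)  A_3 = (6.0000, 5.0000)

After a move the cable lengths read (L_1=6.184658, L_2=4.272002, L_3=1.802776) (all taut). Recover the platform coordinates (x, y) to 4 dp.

(4.5000, 6.0000)

expand ‖A_i−P‖²=L_i² and subtract eq 1 (c_i ≔ ‖A_i‖²−L_i²)
c_1 = 9.0000+0.0000−38.2500 = -29.2500
eq1−eq2 → [0.0000  -20.0000]·P = -120.0000
eq1−eq3 → [-6.0000  -10.0000]·P = -87.0000
2×2 solve → P = (4.5000, 6.0000)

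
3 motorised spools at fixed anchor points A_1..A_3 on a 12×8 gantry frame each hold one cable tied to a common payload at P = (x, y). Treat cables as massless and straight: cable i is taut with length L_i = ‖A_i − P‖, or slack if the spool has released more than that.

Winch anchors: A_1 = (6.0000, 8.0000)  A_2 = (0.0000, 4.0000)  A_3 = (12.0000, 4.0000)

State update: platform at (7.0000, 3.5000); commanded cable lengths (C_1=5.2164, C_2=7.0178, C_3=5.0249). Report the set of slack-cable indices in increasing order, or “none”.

1

i=1: geometric 4.6098 vs commanded 5.2164 ⇒ slack
i=2: geometric 7.0178 vs commanded 7.0178 ⇒ taut
i=3: geometric 5.0249 vs commanded 5.0249 ⇒ taut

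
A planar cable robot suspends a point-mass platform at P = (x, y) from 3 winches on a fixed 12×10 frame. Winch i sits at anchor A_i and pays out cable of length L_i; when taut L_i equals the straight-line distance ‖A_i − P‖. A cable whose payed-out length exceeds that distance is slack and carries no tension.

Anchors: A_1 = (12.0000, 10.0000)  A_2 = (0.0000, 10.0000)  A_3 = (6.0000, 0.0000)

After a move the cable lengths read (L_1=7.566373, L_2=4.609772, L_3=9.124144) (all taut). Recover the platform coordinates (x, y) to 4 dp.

(4.5000, 9.0000)

each cable: (A_i−P)·(A_i−P) = L_i²; let c_i = ‖A_i‖²−L_i²
c_1 = 144.0000+100.0000−57.2500 = 186.7500
row 1: 24.0000x + 0.0000y = 108.0000  (c_2=78.7500)
row 2: 12.0000x + 20.0000y = 234.0000  (c_3=-47.2500)
Cramer on rows 1–2 → x = 4.5000, y = 9.0000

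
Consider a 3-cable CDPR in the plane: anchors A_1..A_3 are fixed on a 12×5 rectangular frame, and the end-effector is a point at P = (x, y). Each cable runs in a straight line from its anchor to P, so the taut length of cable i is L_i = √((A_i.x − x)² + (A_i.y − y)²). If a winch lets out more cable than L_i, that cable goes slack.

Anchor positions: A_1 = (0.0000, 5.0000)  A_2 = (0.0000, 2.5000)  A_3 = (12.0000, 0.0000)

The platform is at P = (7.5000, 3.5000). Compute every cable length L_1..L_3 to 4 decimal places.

(7.6485, 7.5664, 5.7009)

L_1 = √((0.0000−7.5000)² + (5.0000−3.5000)²) = 7.6485
L_2 = √((0.0000−7.5000)² + (2.5000−3.5000)²) = 7.5664
L_3 = √((12.0000−7.5000)² + (0.0000−3.5000)²) = 5.7009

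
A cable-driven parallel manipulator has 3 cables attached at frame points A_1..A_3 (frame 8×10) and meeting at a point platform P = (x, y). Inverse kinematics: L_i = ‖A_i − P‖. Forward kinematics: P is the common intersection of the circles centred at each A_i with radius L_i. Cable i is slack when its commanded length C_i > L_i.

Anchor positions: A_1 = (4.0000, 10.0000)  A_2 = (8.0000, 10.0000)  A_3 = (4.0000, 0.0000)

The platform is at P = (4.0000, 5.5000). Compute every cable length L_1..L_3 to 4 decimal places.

cable 1: Δx=0.0000, Δy=4.5000; L_1 = √(Δx²+Δy²) = 4.5000
cable 2: Δx=4.0000, Δy=4.5000; L_2 = √(Δx²+Δy²) = 6.0208
cable 3: Δx=0.0000, Δy=-5.5000; L_3 = √(Δx²+Δy²) = 5.5000

(4.5000, 6.0208, 5.5000)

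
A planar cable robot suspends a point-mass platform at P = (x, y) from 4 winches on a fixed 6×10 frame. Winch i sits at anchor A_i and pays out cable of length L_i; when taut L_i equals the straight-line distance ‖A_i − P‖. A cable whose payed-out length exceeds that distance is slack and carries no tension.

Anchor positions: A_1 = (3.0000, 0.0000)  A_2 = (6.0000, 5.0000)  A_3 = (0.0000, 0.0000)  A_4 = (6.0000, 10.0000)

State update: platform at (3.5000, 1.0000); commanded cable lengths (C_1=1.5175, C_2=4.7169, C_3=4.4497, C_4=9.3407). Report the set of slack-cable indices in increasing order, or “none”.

cable 1: L_1 = ‖A_1−P‖ = 1.1180;  C_1 = 1.5175 → slack
cable 2: L_2 = ‖A_2−P‖ = 4.7170;  C_2 = 4.7169 → taut
cable 3: L_3 = ‖A_3−P‖ = 3.6401;  C_3 = 4.4497 → slack
cable 4: L_4 = ‖A_4−P‖ = 9.3408;  C_4 = 9.3407 → taut

1, 3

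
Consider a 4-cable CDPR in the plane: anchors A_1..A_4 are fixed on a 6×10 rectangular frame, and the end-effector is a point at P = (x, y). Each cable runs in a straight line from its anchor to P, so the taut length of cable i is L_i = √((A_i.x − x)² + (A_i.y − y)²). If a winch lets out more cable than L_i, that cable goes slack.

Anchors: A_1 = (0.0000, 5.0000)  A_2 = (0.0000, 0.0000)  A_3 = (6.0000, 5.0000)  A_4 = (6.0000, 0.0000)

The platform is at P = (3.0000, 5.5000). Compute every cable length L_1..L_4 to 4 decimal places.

L_1: Δ = A_1−P = (-3.0000, -0.5000) → ‖Δ‖ = √9.2500 = 3.0414
L_2: Δ = A_2−P = (-3.0000, -5.5000) → ‖Δ‖ = √39.2500 = 6.2650
L_3: Δ = A_3−P = (3.0000, -0.5000) → ‖Δ‖ = √9.2500 = 3.0414
L_4: Δ = A_4−P = (3.0000, -5.5000) → ‖Δ‖ = √39.2500 = 6.2650

(3.0414, 6.2650, 3.0414, 6.2650)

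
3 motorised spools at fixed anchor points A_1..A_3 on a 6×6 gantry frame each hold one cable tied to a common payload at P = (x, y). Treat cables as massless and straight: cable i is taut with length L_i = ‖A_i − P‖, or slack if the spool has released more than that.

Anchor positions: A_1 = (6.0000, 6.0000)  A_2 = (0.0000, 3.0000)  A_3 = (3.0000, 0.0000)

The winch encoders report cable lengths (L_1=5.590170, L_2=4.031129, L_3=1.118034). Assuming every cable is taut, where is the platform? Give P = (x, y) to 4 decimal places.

(3.5000, 1.0000)

each cable: (A_i−P)·(A_i−P) = L_i²; let q_i = ‖A_i‖²−L_i²
q_1 = 36.0000+36.0000−31.2500 = 40.7500
row 1: 12.0000x + 6.0000y = 48.0000  (q_2=-7.2500)
row 2: 6.0000x + 12.0000y = 33.0000  (q_3=7.7500)
Cramer on rows 1–2 → x = 3.5000, y = 1.0000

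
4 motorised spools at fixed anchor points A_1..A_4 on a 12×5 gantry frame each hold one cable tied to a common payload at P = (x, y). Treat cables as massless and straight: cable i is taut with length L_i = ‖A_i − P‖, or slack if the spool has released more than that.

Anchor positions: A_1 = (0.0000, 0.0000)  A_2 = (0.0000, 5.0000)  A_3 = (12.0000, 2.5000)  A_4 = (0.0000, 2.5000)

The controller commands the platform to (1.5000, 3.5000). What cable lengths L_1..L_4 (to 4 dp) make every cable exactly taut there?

(3.8079, 2.1213, 10.5475, 1.8028)

L_1 = √((0.0000−1.5000)² + (0.0000−3.5000)²) = 3.8079
L_2 = √((0.0000−1.5000)² + (5.0000−3.5000)²) = 2.1213
L_3 = √((12.0000−1.5000)² + (2.5000−3.5000)²) = 10.5475
L_4 = √((0.0000−1.5000)² + (2.5000−3.5000)²) = 1.8028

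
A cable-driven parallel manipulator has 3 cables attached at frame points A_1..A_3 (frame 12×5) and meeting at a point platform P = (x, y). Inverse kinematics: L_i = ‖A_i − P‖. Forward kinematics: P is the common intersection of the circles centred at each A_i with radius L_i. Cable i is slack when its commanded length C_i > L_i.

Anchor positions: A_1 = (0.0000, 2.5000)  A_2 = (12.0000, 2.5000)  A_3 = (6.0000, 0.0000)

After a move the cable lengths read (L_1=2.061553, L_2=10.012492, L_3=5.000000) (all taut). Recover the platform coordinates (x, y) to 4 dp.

circle eqns → linear via eq_j − eq_1; set c_j = A_j·A_j − L_j²
c_1 = 0.0000+6.2500−4.2500 = 2.0000
-24.0000·x + 0.0000·y = c_1−c_2 = -48.0000
-12.0000·x + 5.0000·y = c_1−c_3 = -9.0000
solve first two rows → x=2.0000, y=3.0000

(2.0000, 3.0000)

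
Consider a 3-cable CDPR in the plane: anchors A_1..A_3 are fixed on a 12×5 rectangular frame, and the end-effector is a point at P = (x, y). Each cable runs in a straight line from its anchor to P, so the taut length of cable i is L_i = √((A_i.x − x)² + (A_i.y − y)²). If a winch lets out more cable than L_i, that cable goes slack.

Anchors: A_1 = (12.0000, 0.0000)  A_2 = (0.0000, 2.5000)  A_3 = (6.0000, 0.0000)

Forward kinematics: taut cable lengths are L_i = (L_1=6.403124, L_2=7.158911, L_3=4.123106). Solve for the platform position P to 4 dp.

expand ‖A_i−P‖²=L_i² and subtract eq 1 (c_i ≔ ‖A_i‖²−L_i²)
c_1 = 144.0000+0.0000−41.0000 = 103.0000
eq1−eq2 → [24.0000  -5.0000]·P = 148.0000
eq1−eq3 → [12.0000  0.0000]·P = 84.0000
2×2 solve → P = (7.0000, 4.0000)

(7.0000, 4.0000)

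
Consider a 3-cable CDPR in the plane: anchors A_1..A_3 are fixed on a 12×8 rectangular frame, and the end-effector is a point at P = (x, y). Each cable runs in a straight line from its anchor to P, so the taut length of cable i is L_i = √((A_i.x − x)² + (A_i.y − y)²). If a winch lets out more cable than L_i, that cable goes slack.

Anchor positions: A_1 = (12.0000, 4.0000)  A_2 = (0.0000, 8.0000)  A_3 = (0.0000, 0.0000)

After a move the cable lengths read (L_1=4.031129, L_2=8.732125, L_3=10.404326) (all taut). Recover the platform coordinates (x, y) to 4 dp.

circle eqns → linear via eq_j − eq_1; set k_j = A_j·A_j − L_j²
k_1 = 144.0000+16.0000−16.2500 = 143.7500
24.0000·x − 8.0000·y = k_1−k_2 = 156.0000
24.0000·x + 8.0000·y = k_1−k_3 = 252.0000
solve first two rows → x=8.5000, y=6.0000

(8.5000, 6.0000)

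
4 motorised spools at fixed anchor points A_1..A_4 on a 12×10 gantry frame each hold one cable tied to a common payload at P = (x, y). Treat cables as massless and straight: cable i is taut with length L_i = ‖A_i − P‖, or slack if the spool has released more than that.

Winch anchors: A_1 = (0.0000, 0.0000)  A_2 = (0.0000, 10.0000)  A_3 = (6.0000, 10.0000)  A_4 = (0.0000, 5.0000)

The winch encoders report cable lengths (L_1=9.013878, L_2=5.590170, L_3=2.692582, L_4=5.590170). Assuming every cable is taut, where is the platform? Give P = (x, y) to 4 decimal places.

(5.0000, 7.5000)

each cable: (A_i−P)·(A_i−P) = L_i²; let q_i = ‖A_i‖²−L_i²
q_1 = 0.0000+0.0000−81.2500 = -81.2500
row 1: 0.0000x − 20.0000y = -150.0000  (q_2=68.7500)
row 2: -12.0000x − 20.0000y = -210.0000  (q_3=128.7500)
row 3: 0.0000x − 10.0000y = -75.0000  (q_4=-6.2500)
Cramer on rows 1–2 → x = 5.0000, y = 7.5000
check cable 4: ‖A_4−P‖² = 31.2500 ≈ L_4² = 31.2500 ✓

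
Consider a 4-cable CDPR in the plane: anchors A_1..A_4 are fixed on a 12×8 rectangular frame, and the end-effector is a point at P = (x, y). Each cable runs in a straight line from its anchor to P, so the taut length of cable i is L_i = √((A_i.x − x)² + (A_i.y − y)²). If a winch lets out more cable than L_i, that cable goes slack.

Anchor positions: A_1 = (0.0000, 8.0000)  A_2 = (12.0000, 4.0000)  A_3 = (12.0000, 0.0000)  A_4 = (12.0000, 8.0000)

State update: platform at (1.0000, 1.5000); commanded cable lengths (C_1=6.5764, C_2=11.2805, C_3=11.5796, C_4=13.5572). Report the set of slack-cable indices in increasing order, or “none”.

3, 4

cable 1: L_1 = ‖A_1−P‖ = 6.5765;  C_1 = 6.5764 → taut
cable 2: L_2 = ‖A_2−P‖ = 11.2805;  C_2 = 11.2805 → taut
cable 3: L_3 = ‖A_3−P‖ = 11.1018;  C_3 = 11.5796 → slack
cable 4: L_4 = ‖A_4−P‖ = 12.7769;  C_4 = 13.5572 → slack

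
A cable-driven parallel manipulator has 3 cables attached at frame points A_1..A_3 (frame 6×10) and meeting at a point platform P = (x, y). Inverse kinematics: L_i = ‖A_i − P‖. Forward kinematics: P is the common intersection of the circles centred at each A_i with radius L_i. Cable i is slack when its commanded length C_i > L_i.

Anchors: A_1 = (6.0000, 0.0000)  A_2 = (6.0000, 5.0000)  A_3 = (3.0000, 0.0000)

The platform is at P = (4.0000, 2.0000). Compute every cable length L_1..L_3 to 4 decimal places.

L_1: Δ = A_1−P = (2.0000, -2.0000) → ‖Δ‖ = √8.0000 = 2.8284
L_2: Δ = A_2−P = (2.0000, 3.0000) → ‖Δ‖ = √13.0000 = 3.6056
L_3: Δ = A_3−P = (-1.0000, -2.0000) → ‖Δ‖ = √5.0000 = 2.2361

(2.8284, 3.6056, 2.2361)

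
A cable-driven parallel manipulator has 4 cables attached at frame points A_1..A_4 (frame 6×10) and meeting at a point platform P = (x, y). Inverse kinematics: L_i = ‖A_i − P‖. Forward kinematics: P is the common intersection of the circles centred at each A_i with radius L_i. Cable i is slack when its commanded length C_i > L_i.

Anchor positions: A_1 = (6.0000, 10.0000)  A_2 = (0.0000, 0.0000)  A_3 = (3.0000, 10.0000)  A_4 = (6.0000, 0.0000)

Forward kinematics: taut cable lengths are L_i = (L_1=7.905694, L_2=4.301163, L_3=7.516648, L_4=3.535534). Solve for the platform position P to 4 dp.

(3.5000, 2.5000)

expand ‖A_i−P‖²=L_i² and subtract eq 1 (q_i ≔ ‖A_i‖²−L_i²)
q_1 = 36.0000+100.0000−62.5000 = 73.5000
eq1−eq2 → [12.0000  20.0000]·P = 92.0000
eq1−eq3 → [6.0000  0.0000]·P = 21.0000
eq1−eq4 → [0.0000  20.0000]·P = 50.0000
2×2 solve → P = (3.5000, 2.5000)
check cable 4: ‖A_4−P‖² = 12.5000 ≈ L_4² = 12.5000 ✓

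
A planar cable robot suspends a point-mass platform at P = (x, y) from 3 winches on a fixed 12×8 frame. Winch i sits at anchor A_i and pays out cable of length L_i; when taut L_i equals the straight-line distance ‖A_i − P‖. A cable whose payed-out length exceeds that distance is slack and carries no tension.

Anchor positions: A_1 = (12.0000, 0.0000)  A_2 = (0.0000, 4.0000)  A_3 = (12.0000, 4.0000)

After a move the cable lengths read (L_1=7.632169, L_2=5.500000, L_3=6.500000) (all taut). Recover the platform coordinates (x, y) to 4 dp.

each cable: (A_i−P)·(A_i−P) = L_i²; let q_i = ‖A_i‖²−L_i²
q_1 = 144.0000+0.0000−58.2500 = 85.7500
row 1: 24.0000x − 8.0000y = 100.0000  (q_2=-14.2500)
row 2: 0.0000x − 8.0000y = -32.0000  (q_3=117.7500)
Cramer on rows 1–2 → x = 5.5000, y = 4.0000

(5.5000, 4.0000)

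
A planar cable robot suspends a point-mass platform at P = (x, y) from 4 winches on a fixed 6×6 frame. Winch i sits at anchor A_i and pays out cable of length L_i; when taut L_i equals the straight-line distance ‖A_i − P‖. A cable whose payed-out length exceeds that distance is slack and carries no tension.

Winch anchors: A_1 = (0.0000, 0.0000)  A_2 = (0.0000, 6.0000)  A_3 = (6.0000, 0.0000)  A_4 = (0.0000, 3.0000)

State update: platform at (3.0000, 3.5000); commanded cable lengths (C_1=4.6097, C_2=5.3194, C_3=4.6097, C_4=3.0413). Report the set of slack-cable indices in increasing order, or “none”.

2

cable 1: L_1 = ‖A_1−P‖ = 4.6098;  C_1 = 4.6097 → taut
cable 2: L_2 = ‖A_2−P‖ = 3.9051;  C_2 = 5.3194 → slack
cable 3: L_3 = ‖A_3−P‖ = 4.6098;  C_3 = 4.6097 → taut
cable 4: L_4 = ‖A_4−P‖ = 3.0414;  C_4 = 3.0413 → taut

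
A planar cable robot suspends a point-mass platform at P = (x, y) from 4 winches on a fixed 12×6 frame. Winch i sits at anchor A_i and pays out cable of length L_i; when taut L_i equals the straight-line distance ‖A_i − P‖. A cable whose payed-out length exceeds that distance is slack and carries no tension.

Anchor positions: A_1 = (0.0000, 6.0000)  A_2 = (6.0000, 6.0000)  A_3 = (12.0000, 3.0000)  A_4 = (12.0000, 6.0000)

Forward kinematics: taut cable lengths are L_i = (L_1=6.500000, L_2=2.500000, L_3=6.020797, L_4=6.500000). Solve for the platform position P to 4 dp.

(6.0000, 3.5000)

circle eqns → linear via eq_j − eq_1; set k_j = A_j·A_j − L_j²
k_1 = 0.0000+36.0000−42.2500 = -6.2500
-12.0000·x + 0.0000·y = k_1−k_2 = -72.0000
-24.0000·x + 6.0000·y = k_1−k_3 = -123.0000
-24.0000·x + 0.0000·y = k_1−k_4 = -144.0000
solve first two rows → x=6.0000, y=3.5000
check cable 4: ‖A_4−P‖² = 42.2500 ≈ L_4² = 42.2500 ✓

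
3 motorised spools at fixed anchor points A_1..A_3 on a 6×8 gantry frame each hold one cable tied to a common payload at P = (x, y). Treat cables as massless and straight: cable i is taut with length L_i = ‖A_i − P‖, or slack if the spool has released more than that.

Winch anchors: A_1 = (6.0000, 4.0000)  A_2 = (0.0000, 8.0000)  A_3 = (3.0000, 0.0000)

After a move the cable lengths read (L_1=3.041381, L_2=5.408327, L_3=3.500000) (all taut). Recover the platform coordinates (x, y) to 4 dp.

expand ‖A_i−P‖²=L_i² and subtract eq 1 (q_i ≔ ‖A_i‖²−L_i²)
q_1 = 36.0000+16.0000−9.2500 = 42.7500
eq1−eq2 → [12.0000  -8.0000]·P = 8.0000
eq1−eq3 → [6.0000  8.0000]·P = 46.0000
2×2 solve → P = (3.0000, 3.5000)

(3.0000, 3.5000)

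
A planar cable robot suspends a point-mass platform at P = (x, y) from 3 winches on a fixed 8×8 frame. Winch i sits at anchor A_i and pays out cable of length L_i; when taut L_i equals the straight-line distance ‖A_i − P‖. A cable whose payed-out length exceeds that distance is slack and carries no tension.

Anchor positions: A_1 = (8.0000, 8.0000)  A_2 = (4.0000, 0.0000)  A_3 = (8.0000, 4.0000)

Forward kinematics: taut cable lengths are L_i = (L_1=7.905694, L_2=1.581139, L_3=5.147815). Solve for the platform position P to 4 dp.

(3.5000, 1.5000)

circle eqns → linear via eq_j − eq_1; set c_j = A_j·A_j − L_j²
c_1 = 64.0000+64.0000−62.5000 = 65.5000
8.0000·x + 16.0000·y = c_1−c_2 = 52.0000
0.0000·x + 8.0000·y = c_1−c_3 = 12.0000
solve first two rows → x=3.5000, y=1.5000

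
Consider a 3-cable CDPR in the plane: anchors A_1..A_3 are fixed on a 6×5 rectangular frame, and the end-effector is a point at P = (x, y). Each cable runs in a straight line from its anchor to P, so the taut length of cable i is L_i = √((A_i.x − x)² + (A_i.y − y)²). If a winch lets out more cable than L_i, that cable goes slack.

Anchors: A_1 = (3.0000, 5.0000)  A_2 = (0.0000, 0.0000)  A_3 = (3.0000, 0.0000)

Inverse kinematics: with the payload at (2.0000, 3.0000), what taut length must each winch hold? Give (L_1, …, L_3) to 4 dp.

L_1: Δ = A_1−P = (1.0000, 2.0000) → ‖Δ‖ = √5.0000 = 2.2361
L_2: Δ = A_2−P = (-2.0000, -3.0000) → ‖Δ‖ = √13.0000 = 3.6056
L_3: Δ = A_3−P = (1.0000, -3.0000) → ‖Δ‖ = √10.0000 = 3.1623

(2.2361, 3.6056, 3.1623)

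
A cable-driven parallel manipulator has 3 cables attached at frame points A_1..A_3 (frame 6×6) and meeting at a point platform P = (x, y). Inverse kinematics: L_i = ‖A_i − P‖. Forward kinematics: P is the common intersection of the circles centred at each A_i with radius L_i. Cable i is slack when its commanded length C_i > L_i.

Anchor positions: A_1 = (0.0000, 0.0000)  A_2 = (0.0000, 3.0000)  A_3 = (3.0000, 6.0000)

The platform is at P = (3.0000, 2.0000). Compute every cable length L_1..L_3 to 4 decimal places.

L_1 = √((0.0000−3.0000)² + (0.0000−2.0000)²) = 3.6056
L_2 = √((0.0000−3.0000)² + (3.0000−2.0000)²) = 3.1623
L_3 = √((3.0000−3.0000)² + (6.0000−2.0000)²) = 4.0000

(3.6056, 3.1623, 4.0000)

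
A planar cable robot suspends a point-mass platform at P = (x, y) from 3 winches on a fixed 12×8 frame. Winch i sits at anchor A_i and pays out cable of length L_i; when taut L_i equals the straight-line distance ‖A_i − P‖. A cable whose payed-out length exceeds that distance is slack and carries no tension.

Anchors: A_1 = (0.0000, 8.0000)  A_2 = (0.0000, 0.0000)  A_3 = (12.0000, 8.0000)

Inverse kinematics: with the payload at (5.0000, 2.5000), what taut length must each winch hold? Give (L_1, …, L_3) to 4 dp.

L_1 = √((0.0000−5.0000)² + (8.0000−2.5000)²) = 7.4330
L_2 = √((0.0000−5.0000)² + (0.0000−2.5000)²) = 5.5902
L_3 = √((12.0000−5.0000)² + (8.0000−2.5000)²) = 8.9022

(7.4330, 5.5902, 8.9022)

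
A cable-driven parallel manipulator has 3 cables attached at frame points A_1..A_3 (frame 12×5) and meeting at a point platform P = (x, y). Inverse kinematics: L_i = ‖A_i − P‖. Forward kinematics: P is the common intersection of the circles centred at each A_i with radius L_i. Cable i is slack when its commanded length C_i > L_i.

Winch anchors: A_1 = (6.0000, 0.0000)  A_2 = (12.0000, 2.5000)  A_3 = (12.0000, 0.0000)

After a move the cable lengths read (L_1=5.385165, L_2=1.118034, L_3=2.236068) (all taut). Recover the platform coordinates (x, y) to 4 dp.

(11.0000, 2.0000)

each cable: (A_i−P)·(A_i−P) = L_i²; let c_i = ‖A_i‖²−L_i²
c_1 = 36.0000+0.0000−29.0000 = 7.0000
row 1: -12.0000x − 5.0000y = -142.0000  (c_2=149.0000)
row 2: -12.0000x + 0.0000y = -132.0000  (c_3=139.0000)
Cramer on rows 1–2 → x = 11.0000, y = 2.0000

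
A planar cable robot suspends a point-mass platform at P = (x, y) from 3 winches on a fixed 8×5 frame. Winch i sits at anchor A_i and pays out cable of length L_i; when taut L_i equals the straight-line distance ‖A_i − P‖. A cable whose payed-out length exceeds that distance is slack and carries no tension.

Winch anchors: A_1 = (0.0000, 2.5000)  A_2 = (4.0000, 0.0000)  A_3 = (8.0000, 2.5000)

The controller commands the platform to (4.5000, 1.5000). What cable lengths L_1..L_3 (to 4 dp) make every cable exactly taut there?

cable 1: Δx=-4.5000, Δy=1.0000; L_1 = √(Δx²+Δy²) = 4.6098
cable 2: Δx=-0.5000, Δy=-1.5000; L_2 = √(Δx²+Δy²) = 1.5811
cable 3: Δx=3.5000, Δy=1.0000; L_3 = √(Δx²+Δy²) = 3.6401

(4.6098, 1.5811, 3.6401)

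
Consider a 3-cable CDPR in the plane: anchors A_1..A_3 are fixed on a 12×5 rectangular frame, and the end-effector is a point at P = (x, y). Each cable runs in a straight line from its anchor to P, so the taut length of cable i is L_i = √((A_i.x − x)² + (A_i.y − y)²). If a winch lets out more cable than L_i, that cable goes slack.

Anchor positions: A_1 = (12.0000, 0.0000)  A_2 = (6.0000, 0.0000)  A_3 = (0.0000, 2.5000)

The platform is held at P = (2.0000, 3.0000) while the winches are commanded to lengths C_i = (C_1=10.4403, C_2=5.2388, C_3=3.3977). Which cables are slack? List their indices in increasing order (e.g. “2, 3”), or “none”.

cable 1: √((10.0000)²+(-3.0000)²)=10.4403, C_1=10.4403: taut
cable 2: √((4.0000)²+(-3.0000)²)=5.0000, C_2=5.2388: slack
cable 3: √((-2.0000)²+(-0.5000)²)=2.0616, C_3=3.3977: slack

2, 3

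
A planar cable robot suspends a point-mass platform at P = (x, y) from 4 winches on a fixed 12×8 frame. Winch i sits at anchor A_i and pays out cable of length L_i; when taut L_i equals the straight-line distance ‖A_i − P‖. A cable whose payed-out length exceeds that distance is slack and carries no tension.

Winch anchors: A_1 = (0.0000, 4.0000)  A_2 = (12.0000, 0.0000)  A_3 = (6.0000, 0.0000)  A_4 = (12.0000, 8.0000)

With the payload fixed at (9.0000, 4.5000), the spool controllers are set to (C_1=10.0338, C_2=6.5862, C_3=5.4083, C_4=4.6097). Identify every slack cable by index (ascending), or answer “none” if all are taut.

1, 2

i=1: geometric 9.0139 vs commanded 10.0338 ⇒ slack
i=2: geometric 5.4083 vs commanded 6.5862 ⇒ slack
i=3: geometric 5.4083 vs commanded 5.4083 ⇒ taut
i=4: geometric 4.6098 vs commanded 4.6097 ⇒ taut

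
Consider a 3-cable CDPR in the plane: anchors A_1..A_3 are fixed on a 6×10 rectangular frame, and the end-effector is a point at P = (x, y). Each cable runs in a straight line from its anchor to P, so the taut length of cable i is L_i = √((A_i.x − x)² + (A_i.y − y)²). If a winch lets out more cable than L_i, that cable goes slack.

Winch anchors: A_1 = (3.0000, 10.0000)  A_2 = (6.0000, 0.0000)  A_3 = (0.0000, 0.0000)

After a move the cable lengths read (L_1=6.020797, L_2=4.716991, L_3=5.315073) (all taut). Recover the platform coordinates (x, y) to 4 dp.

(3.5000, 4.0000)

expand ‖A_i−P‖²=L_i² and subtract eq 1 (q_i ≔ ‖A_i‖²−L_i²)
q_1 = 9.0000+100.0000−36.2500 = 72.7500
eq1−eq2 → [-6.0000  20.0000]·P = 59.0000
eq1−eq3 → [6.0000  20.0000]·P = 101.0000
2×2 solve → P = (3.5000, 4.0000)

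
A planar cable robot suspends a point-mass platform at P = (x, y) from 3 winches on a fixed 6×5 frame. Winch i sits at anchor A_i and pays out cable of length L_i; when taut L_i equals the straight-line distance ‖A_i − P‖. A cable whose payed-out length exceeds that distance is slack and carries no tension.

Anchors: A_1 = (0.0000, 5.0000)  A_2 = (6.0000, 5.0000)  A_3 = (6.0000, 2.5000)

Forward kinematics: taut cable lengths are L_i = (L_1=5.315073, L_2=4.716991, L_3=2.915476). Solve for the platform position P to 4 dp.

circle eqns → linear via eq_j − eq_1; set q_j = A_j·A_j − L_j²
q_1 = 0.0000+25.0000−28.2500 = -3.2500
-12.0000·x + 0.0000·y = q_1−q_2 = -42.0000
-12.0000·x + 5.0000·y = q_1−q_3 = -37.0000
solve first two rows → x=3.5000, y=1.0000

(3.5000, 1.0000)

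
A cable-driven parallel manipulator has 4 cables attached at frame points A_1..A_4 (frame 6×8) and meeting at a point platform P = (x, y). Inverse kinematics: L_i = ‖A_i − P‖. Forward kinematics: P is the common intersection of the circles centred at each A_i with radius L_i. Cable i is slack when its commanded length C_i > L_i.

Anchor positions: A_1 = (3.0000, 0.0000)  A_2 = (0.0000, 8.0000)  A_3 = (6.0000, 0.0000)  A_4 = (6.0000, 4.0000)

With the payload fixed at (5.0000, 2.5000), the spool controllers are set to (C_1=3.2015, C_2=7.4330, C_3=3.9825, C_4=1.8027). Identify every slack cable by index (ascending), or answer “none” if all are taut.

3

i=1: geometric 3.2016 vs commanded 3.2015 ⇒ taut
i=2: geometric 7.4330 vs commanded 7.4330 ⇒ taut
i=3: geometric 2.6926 vs commanded 3.9825 ⇒ slack
i=4: geometric 1.8028 vs commanded 1.8027 ⇒ taut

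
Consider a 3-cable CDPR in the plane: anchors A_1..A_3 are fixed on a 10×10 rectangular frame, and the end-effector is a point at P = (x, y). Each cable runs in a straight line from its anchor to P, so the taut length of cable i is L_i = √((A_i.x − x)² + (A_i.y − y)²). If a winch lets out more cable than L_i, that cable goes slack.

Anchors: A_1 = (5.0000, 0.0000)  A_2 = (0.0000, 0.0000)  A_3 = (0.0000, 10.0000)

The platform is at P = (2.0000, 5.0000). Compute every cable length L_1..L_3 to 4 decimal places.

(5.8310, 5.3852, 5.3852)

cable 1: Δx=3.0000, Δy=-5.0000; L_1 = √(Δx²+Δy²) = 5.8310
cable 2: Δx=-2.0000, Δy=-5.0000; L_2 = √(Δx²+Δy²) = 5.3852
cable 3: Δx=-2.0000, Δy=5.0000; L_3 = √(Δx²+Δy²) = 5.3852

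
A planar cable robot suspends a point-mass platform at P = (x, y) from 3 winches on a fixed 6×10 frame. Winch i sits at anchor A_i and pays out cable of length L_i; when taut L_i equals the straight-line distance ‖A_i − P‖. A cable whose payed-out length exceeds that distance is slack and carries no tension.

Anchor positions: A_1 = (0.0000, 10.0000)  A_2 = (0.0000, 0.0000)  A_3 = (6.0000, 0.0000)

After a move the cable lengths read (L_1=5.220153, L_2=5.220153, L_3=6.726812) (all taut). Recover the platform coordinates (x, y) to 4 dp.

circle eqns → linear via eq_j − eq_1; set q_j = A_j·A_j − L_j²
q_1 = 0.0000+100.0000−27.2500 = 72.7500
0.0000·x + 20.0000·y = q_1−q_2 = 100.0000
-12.0000·x + 20.0000·y = q_1−q_3 = 82.0000
solve first two rows → x=1.5000, y=5.0000

(1.5000, 5.0000)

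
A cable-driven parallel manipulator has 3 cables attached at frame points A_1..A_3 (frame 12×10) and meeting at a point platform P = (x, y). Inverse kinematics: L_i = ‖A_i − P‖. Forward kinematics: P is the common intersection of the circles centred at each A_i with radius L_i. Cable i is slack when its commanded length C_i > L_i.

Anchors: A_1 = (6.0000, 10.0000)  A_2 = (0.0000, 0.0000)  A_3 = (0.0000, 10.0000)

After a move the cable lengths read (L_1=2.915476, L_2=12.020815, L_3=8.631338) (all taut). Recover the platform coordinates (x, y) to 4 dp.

expand ‖A_i−P‖²=L_i² and subtract eq 1 (c_i ≔ ‖A_i‖²−L_i²)
c_1 = 36.0000+100.0000−8.5000 = 127.5000
eq1−eq2 → [12.0000  20.0000]·P = 272.0000
eq1−eq3 → [12.0000  0.0000]·P = 102.0000
2×2 solve → P = (8.5000, 8.5000)

(8.5000, 8.5000)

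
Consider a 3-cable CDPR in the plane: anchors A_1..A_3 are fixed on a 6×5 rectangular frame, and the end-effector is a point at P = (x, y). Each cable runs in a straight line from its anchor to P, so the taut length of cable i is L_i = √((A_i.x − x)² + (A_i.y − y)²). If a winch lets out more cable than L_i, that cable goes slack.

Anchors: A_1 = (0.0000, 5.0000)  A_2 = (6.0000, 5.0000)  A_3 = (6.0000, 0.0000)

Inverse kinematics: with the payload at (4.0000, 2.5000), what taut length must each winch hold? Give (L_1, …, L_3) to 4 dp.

L_1 = √((0.0000−4.0000)² + (5.0000−2.5000)²) = 4.7170
L_2 = √((6.0000−4.0000)² + (5.0000−2.5000)²) = 3.2016
L_3 = √((6.0000−4.0000)² + (0.0000−2.5000)²) = 3.2016

(4.7170, 3.2016, 3.2016)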